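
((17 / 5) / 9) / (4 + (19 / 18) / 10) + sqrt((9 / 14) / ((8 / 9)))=68 / 739 + 9* sqrt(7) / 28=0.94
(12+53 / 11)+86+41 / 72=81883 / 792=103.39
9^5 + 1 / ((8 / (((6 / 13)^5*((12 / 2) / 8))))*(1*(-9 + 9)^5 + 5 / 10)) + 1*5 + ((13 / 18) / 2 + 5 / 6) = 59055.20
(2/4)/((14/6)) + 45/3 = 213/14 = 15.21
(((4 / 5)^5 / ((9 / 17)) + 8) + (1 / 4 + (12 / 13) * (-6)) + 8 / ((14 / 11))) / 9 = 98445887 / 92137500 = 1.07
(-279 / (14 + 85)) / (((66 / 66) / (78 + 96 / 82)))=-100626 / 451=-223.12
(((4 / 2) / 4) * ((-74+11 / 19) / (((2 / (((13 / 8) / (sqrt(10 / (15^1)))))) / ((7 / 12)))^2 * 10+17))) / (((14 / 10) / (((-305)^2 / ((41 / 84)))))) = -32238730046250 / 301112323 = -107065.46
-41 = -41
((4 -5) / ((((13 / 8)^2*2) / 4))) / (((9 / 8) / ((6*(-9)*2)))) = 12288 / 169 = 72.71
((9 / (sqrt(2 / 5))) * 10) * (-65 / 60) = -195 * sqrt(10) / 4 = -154.16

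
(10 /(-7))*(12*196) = -3360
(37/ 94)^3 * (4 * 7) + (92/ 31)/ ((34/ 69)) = 7.73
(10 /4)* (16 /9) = 40 /9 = 4.44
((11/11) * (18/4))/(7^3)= 9/686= 0.01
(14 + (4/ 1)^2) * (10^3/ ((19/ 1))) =1578.95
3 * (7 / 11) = 21 / 11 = 1.91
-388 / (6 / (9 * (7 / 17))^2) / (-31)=256662 / 8959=28.65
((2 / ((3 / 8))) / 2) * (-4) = -32 / 3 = -10.67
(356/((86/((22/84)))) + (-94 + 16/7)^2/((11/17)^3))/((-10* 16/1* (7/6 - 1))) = -261229184771/224353360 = -1164.36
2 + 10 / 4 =9 / 2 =4.50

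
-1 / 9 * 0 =0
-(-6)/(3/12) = 24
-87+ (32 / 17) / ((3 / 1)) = -4405 / 51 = -86.37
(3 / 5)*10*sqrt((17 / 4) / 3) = sqrt(51) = 7.14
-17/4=-4.25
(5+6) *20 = 220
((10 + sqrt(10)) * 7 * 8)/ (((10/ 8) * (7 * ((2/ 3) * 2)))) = 24 * sqrt(10)/ 5 + 48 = 63.18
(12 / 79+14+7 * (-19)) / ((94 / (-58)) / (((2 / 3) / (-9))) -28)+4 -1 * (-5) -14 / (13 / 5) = 8397421 / 364585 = 23.03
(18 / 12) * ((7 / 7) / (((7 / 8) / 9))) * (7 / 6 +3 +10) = 1530 / 7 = 218.57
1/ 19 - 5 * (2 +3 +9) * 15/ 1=-19949/ 19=-1049.95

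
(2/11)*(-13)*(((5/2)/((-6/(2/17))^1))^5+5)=-717652481455/60724444176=-11.82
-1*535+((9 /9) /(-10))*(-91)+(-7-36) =-5689 /10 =-568.90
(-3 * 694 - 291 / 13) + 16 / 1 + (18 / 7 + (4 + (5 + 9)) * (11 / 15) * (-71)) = -1375471 / 455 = -3023.01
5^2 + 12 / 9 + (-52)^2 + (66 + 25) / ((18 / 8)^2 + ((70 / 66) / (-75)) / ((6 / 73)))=958256107 / 348591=2748.94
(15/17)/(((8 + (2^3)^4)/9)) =5/2584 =0.00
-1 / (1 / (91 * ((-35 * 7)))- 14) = 22295 / 312131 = 0.07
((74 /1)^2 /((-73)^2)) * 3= 16428 /5329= 3.08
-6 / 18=-1 / 3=-0.33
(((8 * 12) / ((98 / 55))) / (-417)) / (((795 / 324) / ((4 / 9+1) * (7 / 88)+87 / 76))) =-454920 / 6858677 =-0.07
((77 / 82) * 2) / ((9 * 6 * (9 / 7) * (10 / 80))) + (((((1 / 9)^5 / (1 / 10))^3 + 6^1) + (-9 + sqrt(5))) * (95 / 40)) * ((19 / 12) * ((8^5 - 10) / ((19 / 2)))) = -7880999880360817944635 / 202596873981134616 + 311201 * sqrt(5) / 24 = -9905.47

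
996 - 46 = 950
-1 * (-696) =696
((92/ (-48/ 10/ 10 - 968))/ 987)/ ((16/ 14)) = -0.00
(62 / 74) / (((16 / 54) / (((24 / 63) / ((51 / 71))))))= 6603 / 4403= 1.50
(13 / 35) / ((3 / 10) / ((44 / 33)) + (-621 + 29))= -104 / 165697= -0.00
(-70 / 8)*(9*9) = -2835 / 4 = -708.75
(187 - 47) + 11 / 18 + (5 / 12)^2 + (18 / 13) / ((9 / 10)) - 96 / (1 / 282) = -50412355 / 1872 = -26929.68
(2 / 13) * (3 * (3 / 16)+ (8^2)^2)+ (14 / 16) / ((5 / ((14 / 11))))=3606249 / 5720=630.46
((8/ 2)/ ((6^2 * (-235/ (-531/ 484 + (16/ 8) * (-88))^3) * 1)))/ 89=125950670580175/ 4268413245888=29.51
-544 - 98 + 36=-606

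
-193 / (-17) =193 / 17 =11.35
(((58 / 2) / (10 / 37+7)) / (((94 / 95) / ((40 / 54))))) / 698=509675 / 119134989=0.00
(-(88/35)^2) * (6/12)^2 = -1936/1225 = -1.58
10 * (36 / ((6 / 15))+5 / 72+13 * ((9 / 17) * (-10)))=130025 / 612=212.46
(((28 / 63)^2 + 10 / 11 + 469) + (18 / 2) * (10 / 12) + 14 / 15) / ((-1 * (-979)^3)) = 4263791 / 8360375414490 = 0.00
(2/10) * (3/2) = 3/10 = 0.30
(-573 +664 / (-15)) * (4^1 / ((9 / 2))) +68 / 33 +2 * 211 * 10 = 5454968 / 1485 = 3673.38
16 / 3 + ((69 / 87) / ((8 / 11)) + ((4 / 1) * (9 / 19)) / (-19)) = 1588975 / 251256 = 6.32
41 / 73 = 0.56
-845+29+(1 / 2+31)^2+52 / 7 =5143 / 28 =183.68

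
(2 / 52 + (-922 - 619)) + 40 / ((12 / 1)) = -119935 / 78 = -1537.63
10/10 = 1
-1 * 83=-83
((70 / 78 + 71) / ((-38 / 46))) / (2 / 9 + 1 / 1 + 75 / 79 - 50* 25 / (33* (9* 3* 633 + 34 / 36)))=-2586311663991 / 64465518247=-40.12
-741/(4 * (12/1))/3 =-5.15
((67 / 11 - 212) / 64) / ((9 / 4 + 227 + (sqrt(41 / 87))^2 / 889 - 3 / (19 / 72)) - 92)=-3328456005 / 130230073072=-0.03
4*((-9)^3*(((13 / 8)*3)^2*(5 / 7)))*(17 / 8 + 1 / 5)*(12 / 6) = -230176.87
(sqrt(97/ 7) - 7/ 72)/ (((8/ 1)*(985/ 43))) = -301/ 567360 + 43*sqrt(679)/ 55160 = 0.02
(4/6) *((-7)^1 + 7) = 0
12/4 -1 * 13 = -10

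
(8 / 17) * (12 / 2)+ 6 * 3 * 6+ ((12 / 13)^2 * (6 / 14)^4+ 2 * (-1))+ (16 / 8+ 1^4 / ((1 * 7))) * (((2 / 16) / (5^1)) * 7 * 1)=6027661723 / 55184584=109.23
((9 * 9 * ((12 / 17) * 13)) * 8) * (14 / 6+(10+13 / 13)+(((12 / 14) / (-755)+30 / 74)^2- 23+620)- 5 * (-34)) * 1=177466025526206976 / 38237847025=4641109.25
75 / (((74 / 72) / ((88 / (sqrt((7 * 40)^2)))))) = 5940 / 259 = 22.93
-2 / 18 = -1 / 9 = -0.11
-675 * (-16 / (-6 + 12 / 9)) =-2314.29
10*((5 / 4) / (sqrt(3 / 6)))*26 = 325*sqrt(2) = 459.62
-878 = -878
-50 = -50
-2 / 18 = -1 / 9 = -0.11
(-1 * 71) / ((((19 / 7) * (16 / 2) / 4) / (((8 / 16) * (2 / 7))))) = -71 / 38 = -1.87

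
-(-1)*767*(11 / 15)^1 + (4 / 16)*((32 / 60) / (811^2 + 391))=2776245473 / 4935840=562.47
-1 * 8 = -8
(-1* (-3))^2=9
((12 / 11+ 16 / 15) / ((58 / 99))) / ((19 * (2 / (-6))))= -0.58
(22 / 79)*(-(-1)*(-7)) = -154 / 79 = -1.95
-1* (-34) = 34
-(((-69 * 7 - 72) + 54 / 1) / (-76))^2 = -251001 / 5776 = -43.46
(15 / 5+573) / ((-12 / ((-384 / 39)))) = 6144 / 13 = 472.62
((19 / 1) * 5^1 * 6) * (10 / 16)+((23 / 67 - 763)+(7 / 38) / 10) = -5173323 / 12730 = -406.39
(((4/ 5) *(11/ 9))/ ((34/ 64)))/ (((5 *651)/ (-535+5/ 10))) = -752576/ 2490075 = -0.30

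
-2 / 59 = -0.03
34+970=1004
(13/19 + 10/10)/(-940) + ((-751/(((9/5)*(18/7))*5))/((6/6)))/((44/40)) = -117369653/3978315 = -29.50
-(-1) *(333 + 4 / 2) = 335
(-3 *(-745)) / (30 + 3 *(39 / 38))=28310 / 419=67.57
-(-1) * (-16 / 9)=-16 / 9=-1.78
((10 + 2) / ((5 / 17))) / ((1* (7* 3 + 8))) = 1.41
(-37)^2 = 1369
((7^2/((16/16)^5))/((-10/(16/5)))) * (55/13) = -4312/65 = -66.34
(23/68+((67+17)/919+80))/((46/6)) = 15078627/1437316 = 10.49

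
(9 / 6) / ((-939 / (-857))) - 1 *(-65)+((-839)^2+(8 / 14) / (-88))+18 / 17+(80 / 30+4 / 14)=865311701000 / 1229151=703991.37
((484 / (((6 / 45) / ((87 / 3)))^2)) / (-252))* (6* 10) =-5451482.14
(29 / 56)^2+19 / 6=32315 / 9408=3.43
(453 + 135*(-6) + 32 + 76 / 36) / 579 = -2906 / 5211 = -0.56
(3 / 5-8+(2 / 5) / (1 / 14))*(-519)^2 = -2424249 / 5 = -484849.80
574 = 574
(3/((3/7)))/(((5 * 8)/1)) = 7/40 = 0.18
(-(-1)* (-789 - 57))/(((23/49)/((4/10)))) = -720.94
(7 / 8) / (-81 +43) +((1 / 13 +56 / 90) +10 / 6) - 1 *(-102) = 18556321 / 177840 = 104.34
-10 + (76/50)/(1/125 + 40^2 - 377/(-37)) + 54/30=-8.20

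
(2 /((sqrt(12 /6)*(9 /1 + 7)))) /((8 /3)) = 3*sqrt(2) /128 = 0.03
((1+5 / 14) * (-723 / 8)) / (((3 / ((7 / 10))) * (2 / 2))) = -4579 / 160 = -28.62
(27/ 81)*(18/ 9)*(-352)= -704/ 3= -234.67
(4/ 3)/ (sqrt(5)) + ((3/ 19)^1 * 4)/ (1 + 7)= 3/ 38 + 4 * sqrt(5)/ 15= 0.68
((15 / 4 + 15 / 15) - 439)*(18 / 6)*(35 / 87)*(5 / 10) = -60795 / 232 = -262.05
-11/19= -0.58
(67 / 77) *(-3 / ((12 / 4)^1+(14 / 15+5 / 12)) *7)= -1340 / 319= -4.20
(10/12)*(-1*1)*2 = -1.67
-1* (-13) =13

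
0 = 0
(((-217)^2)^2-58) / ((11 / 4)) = 8869495452 / 11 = 806317768.36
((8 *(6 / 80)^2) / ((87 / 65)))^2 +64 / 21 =86150341 / 28257600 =3.05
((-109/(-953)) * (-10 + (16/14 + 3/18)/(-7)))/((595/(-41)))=2676931/33341658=0.08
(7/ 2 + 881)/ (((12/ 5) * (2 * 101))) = 8845/ 4848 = 1.82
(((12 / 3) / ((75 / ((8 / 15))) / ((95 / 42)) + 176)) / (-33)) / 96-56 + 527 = 1688063039 / 3583998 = 471.00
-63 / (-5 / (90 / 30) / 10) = 378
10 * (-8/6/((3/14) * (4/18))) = -280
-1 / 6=-0.17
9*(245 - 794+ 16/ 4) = -4905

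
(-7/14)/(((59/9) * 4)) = -0.02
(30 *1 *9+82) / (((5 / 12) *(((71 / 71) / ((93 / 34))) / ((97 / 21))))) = 6350784 / 595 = 10673.59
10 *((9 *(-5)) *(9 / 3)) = -1350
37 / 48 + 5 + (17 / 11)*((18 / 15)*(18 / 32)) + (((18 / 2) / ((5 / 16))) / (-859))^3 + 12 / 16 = 316427087071723 / 41833425414000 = 7.56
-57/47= -1.21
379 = 379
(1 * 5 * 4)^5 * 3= 9600000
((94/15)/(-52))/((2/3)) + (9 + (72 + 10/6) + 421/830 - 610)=-6823685/12948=-527.01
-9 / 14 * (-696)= 3132 / 7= 447.43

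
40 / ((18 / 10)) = 200 / 9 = 22.22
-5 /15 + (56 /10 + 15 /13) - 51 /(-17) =1837 /195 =9.42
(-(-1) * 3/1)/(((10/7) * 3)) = 7/10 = 0.70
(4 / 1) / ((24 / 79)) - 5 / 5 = 73 / 6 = 12.17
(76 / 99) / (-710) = -38 / 35145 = -0.00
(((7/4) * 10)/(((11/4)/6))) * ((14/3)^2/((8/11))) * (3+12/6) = 17150/3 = 5716.67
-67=-67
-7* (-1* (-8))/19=-56/19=-2.95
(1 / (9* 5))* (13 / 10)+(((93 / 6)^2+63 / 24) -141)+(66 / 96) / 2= 736183 / 7200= 102.25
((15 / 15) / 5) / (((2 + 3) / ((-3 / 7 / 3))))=-1 / 175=-0.01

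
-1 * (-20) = 20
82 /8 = 41 /4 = 10.25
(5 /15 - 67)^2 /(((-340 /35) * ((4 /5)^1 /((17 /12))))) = -21875 /27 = -810.19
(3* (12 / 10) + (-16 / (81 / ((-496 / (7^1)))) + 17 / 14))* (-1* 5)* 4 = -213314 / 567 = -376.22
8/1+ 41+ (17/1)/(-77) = 3756/77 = 48.78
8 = 8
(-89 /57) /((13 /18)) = -2.16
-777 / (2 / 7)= -5439 / 2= -2719.50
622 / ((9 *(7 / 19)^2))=509.17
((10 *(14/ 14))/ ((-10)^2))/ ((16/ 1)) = 1/ 160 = 0.01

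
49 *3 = 147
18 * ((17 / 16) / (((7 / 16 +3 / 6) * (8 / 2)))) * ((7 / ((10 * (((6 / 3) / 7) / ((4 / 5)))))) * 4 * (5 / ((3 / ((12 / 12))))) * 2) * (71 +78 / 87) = 1389444 / 145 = 9582.37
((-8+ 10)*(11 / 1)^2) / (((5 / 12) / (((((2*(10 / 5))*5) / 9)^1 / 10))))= 1936 / 15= 129.07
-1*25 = -25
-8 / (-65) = 8 / 65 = 0.12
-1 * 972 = -972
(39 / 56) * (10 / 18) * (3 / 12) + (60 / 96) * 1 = 485 / 672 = 0.72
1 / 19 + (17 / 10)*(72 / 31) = 11783 / 2945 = 4.00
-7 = -7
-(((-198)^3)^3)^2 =-218762775481571767593488515120635104722944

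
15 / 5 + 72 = 75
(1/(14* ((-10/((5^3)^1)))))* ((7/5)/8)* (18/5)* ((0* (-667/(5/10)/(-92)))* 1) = 0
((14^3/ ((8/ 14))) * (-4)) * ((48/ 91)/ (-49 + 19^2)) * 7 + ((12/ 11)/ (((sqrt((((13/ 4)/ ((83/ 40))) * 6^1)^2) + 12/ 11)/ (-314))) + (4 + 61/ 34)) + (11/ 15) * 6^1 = -2863279987/ 11463270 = -249.78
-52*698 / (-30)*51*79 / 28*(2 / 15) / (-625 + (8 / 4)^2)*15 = -12186382 / 21735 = -560.68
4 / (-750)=-2 / 375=-0.01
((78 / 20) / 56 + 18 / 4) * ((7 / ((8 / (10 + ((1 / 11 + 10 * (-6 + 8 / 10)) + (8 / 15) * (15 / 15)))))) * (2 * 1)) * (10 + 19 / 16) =-1042394149 / 281600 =-3701.68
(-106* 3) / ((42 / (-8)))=424 / 7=60.57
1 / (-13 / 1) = -1 / 13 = -0.08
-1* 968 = -968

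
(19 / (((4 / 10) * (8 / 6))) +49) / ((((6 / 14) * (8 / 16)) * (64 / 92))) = 108997 / 192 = 567.69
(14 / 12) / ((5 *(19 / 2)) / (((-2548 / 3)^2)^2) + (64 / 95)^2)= 2662826959355180800 / 1035878676157893741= 2.57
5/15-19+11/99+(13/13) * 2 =-149/9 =-16.56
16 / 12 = 4 / 3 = 1.33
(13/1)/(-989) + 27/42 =8719/13846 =0.63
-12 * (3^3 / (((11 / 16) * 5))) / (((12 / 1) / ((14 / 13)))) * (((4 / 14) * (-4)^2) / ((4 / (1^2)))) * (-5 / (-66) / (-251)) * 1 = 1152 / 394823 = 0.00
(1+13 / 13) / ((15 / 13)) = 26 / 15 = 1.73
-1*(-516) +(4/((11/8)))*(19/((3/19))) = 866.06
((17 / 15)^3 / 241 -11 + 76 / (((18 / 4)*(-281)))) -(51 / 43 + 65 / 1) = -759116573846 / 9828010125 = -77.24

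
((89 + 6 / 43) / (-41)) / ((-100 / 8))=7666 / 44075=0.17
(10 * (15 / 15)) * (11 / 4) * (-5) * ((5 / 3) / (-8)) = 1375 / 48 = 28.65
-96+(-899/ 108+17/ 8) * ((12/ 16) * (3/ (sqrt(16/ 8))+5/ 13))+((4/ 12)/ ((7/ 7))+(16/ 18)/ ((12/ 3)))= -107.10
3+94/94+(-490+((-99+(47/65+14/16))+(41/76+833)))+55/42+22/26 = 52345799/207480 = 252.29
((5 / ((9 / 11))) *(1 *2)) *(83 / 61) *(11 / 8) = 50215 / 2196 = 22.87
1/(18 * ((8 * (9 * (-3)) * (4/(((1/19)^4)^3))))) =-1/34421473621316935872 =-0.00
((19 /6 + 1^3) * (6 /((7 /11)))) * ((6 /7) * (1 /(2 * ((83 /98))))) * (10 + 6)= 26400 /83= 318.07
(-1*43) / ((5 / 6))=-258 / 5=-51.60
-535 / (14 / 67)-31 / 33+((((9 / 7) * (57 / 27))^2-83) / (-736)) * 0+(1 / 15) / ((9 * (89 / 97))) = -4739177657 / 1850310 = -2561.29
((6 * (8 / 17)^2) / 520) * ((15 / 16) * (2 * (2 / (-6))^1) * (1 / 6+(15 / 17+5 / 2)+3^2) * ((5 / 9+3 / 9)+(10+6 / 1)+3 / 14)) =-1379200 / 4023747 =-0.34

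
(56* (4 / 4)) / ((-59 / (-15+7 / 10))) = 13.57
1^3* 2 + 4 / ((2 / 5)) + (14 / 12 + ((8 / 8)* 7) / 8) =337 / 24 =14.04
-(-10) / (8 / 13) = 16.25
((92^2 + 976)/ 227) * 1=9440/ 227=41.59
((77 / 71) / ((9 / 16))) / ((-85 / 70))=-17248 / 10863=-1.59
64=64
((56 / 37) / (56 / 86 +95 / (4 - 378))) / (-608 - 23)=-900592 / 149117289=-0.01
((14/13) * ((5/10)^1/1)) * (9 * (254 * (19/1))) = 304038/13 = 23387.54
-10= -10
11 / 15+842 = 12641 / 15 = 842.73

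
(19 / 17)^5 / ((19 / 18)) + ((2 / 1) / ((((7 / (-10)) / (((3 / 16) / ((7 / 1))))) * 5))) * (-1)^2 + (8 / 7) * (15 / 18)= 2.59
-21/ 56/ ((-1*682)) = 3/ 5456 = 0.00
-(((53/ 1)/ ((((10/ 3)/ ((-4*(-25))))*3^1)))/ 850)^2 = -2809/ 7225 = -0.39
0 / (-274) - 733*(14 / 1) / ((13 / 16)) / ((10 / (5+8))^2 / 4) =-2134496 / 25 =-85379.84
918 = 918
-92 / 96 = -0.96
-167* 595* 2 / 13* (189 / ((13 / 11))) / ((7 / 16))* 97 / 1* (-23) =2106878225760 / 169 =12466735063.67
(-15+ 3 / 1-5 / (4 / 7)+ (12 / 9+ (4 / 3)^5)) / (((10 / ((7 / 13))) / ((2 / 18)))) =-103439 / 1137240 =-0.09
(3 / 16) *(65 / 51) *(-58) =-1885 / 136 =-13.86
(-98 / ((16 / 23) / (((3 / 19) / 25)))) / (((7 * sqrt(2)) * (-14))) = 69 * sqrt(2) / 15200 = 0.01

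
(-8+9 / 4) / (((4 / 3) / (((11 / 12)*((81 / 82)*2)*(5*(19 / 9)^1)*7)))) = -1514205 / 2624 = -577.06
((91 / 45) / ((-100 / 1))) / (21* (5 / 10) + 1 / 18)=-91 / 47500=-0.00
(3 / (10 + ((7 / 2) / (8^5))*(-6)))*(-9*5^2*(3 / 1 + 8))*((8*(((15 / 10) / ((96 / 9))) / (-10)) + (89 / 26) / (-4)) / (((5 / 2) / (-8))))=-9800220672 / 4259567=-2300.76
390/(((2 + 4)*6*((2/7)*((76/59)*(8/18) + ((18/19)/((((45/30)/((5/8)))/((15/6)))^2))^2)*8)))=930340320/319799731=2.91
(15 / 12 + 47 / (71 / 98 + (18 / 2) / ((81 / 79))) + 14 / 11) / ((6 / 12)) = 2754267 / 184382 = 14.94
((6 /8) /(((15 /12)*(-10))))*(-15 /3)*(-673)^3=-914463651 /10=-91446365.10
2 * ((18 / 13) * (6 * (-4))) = -864 / 13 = -66.46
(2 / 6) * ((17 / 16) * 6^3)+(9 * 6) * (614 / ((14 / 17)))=564723 / 14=40337.36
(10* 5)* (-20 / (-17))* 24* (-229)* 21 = -115416000 / 17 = -6789176.47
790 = 790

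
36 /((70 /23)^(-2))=176400 /529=333.46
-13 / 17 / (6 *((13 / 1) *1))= -0.01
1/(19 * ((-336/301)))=-43/912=-0.05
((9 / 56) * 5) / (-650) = -9 / 7280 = -0.00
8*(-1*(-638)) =5104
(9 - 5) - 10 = -6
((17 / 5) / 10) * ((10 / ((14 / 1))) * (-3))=-51 / 70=-0.73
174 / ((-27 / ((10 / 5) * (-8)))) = 928 / 9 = 103.11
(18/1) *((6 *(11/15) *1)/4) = 99/5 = 19.80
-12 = -12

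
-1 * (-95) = 95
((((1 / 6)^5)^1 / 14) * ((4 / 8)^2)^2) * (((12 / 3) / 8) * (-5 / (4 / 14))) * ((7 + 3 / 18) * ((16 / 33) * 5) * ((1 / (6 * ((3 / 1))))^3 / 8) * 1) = -1075 / 574670536704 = -0.00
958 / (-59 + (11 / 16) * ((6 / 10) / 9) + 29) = -31.98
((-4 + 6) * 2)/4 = 1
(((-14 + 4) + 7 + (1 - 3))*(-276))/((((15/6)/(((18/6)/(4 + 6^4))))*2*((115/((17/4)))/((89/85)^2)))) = 71289/2762500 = 0.03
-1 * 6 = -6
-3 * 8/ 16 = -3/ 2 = -1.50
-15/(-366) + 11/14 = 0.83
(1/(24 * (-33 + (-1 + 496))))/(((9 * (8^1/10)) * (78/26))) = 0.00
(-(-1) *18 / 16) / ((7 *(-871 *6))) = -3 / 97552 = -0.00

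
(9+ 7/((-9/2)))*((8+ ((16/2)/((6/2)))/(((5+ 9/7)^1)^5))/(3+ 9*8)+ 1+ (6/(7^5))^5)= 8.24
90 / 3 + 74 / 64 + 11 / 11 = 1029 / 32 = 32.16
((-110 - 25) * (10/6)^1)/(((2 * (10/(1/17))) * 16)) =-45/1088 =-0.04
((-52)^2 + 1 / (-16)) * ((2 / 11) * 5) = 19665 / 8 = 2458.12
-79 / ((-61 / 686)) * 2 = 108388 / 61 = 1776.85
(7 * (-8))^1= -56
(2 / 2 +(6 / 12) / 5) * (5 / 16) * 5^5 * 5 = 171875 / 32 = 5371.09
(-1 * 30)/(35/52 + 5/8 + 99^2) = -1040/339813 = -0.00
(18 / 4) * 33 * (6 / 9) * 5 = 495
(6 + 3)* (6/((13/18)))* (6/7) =5832/91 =64.09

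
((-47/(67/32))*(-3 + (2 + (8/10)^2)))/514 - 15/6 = -2138839/860950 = -2.48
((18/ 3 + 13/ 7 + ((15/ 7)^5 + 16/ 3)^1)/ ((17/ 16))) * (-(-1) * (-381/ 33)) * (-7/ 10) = 2990293232/ 6734805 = 444.01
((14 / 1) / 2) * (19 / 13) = 10.23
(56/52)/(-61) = -14/793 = -0.02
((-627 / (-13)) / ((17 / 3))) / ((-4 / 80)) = -37620 / 221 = -170.23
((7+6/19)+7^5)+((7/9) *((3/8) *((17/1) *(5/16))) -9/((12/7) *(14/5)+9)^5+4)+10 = 7112907380309639/422636026752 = 16829.87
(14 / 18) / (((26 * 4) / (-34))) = -119 / 468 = -0.25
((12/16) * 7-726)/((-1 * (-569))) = -2883/2276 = -1.27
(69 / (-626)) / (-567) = 23 / 118314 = 0.00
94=94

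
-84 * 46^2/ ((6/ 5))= -148120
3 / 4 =0.75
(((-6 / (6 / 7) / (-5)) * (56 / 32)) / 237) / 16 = 0.00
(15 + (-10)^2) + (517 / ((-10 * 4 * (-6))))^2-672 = -31815911 / 57600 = -552.36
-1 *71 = -71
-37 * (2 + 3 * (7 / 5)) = -229.40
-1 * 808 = -808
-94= -94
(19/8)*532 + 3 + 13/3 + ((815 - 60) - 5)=12125/6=2020.83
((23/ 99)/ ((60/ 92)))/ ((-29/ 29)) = -529/ 1485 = -0.36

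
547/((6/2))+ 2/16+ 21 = 4883/24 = 203.46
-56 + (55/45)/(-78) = -39323/702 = -56.02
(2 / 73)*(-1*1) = -2 / 73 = -0.03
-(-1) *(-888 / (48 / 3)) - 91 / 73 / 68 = -275593 / 4964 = -55.52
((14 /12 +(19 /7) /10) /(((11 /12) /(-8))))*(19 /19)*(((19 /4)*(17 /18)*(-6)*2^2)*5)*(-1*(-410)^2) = -262359721600 /231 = -1135756370.56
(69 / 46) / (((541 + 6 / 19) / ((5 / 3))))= 19 / 4114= 0.00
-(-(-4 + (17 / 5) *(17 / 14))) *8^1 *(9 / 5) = 324 / 175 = 1.85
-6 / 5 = -1.20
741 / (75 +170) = 741 / 245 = 3.02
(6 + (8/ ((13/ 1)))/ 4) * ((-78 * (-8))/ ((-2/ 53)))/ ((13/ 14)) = -1424640/ 13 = -109587.69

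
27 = 27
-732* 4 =-2928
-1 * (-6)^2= -36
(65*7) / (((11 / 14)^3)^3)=9400776286720 / 2357947691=3986.85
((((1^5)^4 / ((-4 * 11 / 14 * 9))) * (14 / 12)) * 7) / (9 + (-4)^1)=-0.06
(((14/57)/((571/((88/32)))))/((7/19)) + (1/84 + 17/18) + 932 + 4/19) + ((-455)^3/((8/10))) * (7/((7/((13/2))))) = -4184824751898643/5467896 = -765344613.70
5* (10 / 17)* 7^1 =350 / 17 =20.59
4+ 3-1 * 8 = -1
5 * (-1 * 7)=-35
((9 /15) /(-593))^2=9 /8791225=0.00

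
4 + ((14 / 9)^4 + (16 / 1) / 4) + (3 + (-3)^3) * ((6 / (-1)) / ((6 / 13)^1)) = 2137936 / 6561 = 325.86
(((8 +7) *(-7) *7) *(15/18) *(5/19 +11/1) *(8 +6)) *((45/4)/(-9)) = 4587625/38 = 120726.97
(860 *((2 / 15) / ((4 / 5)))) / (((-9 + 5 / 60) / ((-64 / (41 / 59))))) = 6494720 / 4387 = 1480.45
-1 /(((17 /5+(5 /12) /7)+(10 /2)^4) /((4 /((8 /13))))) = -2730 /263953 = -0.01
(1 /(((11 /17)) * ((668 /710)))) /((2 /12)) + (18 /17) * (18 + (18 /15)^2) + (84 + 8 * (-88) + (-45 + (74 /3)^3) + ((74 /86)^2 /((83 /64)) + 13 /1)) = 46543211785130609 /3235019136525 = 14387.31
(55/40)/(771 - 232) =1/392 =0.00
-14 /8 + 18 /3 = 17 /4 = 4.25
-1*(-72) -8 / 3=208 / 3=69.33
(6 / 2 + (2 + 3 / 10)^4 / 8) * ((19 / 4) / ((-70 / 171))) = -241280487 / 3200000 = -75.40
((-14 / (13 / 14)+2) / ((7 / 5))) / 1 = -850 / 91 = -9.34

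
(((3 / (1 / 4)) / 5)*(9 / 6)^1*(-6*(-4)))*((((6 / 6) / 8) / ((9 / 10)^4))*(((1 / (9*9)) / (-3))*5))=-20000 / 59049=-0.34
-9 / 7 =-1.29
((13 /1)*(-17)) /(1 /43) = -9503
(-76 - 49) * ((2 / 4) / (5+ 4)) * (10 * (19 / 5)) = -2375 / 9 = -263.89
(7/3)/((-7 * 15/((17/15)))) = -17/675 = -0.03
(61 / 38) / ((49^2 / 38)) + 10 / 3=3.36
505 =505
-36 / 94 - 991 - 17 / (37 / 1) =-991.84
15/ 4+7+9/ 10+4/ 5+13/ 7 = 2003/ 140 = 14.31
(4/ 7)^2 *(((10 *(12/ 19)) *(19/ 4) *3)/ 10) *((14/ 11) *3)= 864/ 77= 11.22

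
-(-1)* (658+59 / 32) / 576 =21115 / 18432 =1.15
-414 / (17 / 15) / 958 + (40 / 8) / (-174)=-580985 / 1416882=-0.41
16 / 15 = 1.07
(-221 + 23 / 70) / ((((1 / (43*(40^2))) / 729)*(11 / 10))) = -774747374400 / 77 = -10061654212.99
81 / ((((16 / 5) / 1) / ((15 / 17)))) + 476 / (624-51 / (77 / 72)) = 34944193 / 1508784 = 23.16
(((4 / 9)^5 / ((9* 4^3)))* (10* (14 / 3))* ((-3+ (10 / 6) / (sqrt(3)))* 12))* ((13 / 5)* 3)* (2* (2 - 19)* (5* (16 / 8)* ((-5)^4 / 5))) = 990080000 / 59049 - 4950400000* sqrt(3) / 1594323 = 11389.04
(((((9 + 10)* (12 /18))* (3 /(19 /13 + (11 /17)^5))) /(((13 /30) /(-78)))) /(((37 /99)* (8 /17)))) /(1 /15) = -398409282960975 /1075625002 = -370397.94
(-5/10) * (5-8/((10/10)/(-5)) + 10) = -27.50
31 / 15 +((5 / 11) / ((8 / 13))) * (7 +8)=17353 / 1320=13.15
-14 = -14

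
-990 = -990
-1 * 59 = -59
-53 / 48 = -1.10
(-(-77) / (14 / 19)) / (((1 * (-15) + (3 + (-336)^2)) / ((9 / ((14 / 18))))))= 0.01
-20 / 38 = -10 / 19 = -0.53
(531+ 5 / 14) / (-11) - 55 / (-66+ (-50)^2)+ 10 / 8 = -17646451 / 374836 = -47.08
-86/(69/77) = -6622/69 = -95.97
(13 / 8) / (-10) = -13 / 80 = -0.16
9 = 9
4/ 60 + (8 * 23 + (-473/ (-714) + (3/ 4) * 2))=332419/ 1785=186.23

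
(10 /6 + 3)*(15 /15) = 14 /3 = 4.67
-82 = -82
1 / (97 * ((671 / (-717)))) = -717 / 65087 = -0.01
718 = 718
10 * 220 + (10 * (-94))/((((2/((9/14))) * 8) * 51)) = 2093695/952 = 2199.26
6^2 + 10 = 46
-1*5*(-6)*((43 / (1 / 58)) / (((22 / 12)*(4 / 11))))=112230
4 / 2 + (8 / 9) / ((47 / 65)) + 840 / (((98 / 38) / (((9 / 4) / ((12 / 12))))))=2179552 / 2961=736.09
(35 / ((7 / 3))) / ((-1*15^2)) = -0.07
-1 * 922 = -922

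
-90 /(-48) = 15 /8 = 1.88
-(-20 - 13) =33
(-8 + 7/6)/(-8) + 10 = 521/48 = 10.85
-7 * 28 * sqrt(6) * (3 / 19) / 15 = -196 * sqrt(6) / 95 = -5.05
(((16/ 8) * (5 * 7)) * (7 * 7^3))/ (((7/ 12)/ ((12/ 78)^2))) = 1152480/ 169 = 6819.41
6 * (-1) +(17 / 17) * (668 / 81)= 182 / 81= 2.25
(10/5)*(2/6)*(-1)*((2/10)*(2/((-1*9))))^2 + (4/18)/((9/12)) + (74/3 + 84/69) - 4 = 3098966/139725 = 22.18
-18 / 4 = -9 / 2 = -4.50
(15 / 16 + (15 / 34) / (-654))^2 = 771450625 / 879003904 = 0.88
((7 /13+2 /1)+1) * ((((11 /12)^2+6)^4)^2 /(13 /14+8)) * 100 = 28532886949670856650078125 /150218460352217088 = 189942613.46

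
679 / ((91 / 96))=9312 / 13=716.31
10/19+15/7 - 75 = -9620/133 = -72.33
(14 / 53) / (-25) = -0.01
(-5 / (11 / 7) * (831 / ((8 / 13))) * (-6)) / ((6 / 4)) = 378105 / 22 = 17186.59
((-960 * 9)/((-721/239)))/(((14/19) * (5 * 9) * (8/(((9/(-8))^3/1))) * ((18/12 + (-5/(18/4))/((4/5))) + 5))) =-89380503/29716736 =-3.01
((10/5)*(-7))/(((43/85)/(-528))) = 628320/43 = 14612.09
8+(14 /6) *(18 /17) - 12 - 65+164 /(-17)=-1295 /17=-76.18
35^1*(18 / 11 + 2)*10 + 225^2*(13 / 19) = 7505375 / 209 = 35910.89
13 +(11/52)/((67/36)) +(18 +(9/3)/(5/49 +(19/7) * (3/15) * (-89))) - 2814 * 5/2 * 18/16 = -162211238815/20576504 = -7883.32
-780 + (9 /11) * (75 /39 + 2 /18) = -111302 /143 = -778.34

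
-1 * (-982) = 982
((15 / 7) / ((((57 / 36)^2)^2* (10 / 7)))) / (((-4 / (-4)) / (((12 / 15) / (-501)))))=-41472 / 108818035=-0.00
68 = 68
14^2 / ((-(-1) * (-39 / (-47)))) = 9212 / 39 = 236.21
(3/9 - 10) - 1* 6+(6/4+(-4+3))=-91/6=-15.17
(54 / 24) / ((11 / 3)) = 27 / 44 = 0.61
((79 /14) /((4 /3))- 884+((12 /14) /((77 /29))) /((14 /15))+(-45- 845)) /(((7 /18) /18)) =-4326066873 /52822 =-81898.96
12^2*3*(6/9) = 288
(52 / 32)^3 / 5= 2197 / 2560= 0.86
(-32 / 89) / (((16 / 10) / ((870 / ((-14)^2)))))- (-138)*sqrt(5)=-4350 / 4361 + 138*sqrt(5)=307.58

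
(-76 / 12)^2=361 / 9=40.11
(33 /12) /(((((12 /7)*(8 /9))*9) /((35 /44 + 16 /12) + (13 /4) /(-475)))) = 465661 /1094400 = 0.43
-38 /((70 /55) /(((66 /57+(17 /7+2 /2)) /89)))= -6710 /4361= -1.54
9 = 9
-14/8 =-7/4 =-1.75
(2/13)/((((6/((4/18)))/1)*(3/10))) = 20/1053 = 0.02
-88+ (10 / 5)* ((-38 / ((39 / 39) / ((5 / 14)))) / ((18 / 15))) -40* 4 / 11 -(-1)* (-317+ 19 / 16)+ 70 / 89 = -144798019 / 328944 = -440.19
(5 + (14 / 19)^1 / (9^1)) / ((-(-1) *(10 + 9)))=869 / 3249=0.27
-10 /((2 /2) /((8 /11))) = -80 /11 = -7.27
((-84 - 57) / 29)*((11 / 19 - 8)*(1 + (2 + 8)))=396.90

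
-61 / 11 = -5.55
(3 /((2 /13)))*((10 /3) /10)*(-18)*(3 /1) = -351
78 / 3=26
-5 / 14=-0.36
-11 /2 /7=-11 /14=-0.79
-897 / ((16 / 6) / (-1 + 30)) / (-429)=2001 / 88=22.74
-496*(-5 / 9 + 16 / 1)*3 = -68944 / 3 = -22981.33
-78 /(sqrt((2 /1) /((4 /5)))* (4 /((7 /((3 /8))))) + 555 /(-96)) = 419328* sqrt(10) /1671265 + 4525248 /334253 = 14.33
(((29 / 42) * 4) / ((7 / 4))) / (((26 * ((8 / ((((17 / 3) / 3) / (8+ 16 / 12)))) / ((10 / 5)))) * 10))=493 / 1605240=0.00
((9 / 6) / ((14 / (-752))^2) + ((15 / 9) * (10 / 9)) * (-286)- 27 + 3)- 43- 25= 4903312 / 1323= 3706.21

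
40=40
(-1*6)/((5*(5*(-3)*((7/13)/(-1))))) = -26/175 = -0.15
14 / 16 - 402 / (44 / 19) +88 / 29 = -433027 / 2552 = -169.68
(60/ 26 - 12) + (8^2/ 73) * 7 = -3374/ 949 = -3.56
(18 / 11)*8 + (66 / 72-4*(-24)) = 14521 / 132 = 110.01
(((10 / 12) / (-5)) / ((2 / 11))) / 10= -11 / 120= -0.09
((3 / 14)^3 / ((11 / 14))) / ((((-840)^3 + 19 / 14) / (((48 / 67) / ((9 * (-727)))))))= 72 / 31121880557346733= 0.00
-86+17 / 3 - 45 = -376 / 3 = -125.33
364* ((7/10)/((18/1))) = 14.16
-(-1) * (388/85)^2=150544/7225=20.84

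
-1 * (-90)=90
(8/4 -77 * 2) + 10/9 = -150.89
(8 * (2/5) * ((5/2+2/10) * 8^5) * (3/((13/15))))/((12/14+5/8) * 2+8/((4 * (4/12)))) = 1783627776/16315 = 109324.41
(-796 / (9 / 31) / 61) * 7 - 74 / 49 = -8504494 / 26901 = -316.14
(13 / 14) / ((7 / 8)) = 52 / 49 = 1.06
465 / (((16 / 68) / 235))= 1857675 / 4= 464418.75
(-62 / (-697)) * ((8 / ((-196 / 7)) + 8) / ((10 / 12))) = 20088 / 24395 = 0.82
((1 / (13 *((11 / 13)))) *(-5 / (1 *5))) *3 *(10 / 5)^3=-24 / 11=-2.18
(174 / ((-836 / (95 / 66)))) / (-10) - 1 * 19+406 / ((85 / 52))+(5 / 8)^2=151261613 / 658240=229.80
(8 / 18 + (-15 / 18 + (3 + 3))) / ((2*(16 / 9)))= 101 / 64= 1.58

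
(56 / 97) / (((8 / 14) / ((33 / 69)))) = 1078 / 2231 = 0.48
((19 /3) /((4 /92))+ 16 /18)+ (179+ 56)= 3434 /9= 381.56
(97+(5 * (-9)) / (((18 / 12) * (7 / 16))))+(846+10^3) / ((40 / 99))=643619 / 140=4597.28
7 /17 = 0.41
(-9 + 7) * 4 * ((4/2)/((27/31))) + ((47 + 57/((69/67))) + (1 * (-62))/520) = 13539749/161460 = 83.86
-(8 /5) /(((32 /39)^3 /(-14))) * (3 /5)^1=1245699 /51200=24.33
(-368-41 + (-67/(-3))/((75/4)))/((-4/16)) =367028/225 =1631.24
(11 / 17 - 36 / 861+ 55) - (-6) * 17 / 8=1334021 / 19516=68.36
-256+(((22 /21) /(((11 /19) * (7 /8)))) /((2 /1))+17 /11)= -253.42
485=485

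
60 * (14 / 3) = 280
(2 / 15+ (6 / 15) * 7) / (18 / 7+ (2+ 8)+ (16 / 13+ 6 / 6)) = 4004 / 20205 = 0.20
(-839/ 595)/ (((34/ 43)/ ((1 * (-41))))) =73.12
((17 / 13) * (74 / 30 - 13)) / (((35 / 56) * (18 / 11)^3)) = -3575066 / 710775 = -5.03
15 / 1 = 15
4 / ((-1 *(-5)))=4 / 5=0.80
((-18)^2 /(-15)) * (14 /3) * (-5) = 504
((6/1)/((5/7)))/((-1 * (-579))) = 14/965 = 0.01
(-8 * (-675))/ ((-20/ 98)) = -26460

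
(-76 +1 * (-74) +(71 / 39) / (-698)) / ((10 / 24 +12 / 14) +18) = -57167194 / 7345403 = -7.78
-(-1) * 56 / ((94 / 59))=1652 / 47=35.15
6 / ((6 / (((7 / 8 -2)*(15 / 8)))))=-135 / 64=-2.11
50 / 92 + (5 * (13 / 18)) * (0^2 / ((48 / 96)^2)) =0.54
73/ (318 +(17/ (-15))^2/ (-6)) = 98550/ 429011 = 0.23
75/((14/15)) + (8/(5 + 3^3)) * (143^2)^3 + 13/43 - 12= 2573846960316215/1204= 2137746644780.91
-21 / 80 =-0.26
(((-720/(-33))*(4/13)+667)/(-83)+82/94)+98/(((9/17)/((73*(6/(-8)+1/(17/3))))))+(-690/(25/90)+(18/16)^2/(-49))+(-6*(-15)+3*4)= -53213661842665/5248186944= -10139.44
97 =97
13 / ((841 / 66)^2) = 56628 / 707281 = 0.08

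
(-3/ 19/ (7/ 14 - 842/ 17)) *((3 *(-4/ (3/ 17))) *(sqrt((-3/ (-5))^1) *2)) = -13872 *sqrt(15)/ 158365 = -0.34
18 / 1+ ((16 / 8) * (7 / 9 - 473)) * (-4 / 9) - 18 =419.75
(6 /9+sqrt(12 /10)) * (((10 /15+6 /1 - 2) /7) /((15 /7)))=28 /135+14 * sqrt(30) /225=0.55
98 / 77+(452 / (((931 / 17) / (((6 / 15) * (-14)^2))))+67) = 747537 / 1045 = 715.35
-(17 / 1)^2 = -289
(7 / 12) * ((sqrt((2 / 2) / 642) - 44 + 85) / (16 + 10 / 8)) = 7 * sqrt(642) / 132894 + 287 / 207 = 1.39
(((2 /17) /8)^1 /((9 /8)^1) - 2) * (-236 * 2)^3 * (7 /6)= 111883907072 /459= 243755788.83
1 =1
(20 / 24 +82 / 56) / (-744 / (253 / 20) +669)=48829 / 12967668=0.00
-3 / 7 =-0.43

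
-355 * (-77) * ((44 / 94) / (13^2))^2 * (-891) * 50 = -589402737000 / 63091249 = -9342.07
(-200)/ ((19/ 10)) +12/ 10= -9886/ 95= -104.06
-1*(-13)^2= -169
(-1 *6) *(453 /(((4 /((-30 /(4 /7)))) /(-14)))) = -998865 /2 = -499432.50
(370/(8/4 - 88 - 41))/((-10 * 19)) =37/2413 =0.02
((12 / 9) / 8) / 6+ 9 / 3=109 / 36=3.03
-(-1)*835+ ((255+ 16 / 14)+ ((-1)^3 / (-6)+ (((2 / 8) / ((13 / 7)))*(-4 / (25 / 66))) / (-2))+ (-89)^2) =123027727 / 13650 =9013.02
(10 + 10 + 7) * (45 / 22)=1215 / 22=55.23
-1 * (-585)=585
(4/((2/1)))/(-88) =-1/44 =-0.02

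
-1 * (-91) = 91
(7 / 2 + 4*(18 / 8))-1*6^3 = -407 / 2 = -203.50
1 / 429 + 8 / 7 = 3439 / 3003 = 1.15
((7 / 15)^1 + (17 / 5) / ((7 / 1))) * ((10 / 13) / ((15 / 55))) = 2200 / 819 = 2.69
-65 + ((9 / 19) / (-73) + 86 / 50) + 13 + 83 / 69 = -117436171 / 2392575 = -49.08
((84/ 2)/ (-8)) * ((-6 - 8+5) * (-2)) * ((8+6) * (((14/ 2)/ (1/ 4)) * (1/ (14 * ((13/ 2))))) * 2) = -10584/ 13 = -814.15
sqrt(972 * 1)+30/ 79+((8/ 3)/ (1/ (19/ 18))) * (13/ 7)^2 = 1054366/ 104517+18 * sqrt(3) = 41.26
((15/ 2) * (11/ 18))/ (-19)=-55/ 228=-0.24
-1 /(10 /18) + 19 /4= 59 /20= 2.95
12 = 12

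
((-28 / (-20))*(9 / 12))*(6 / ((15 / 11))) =231 / 50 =4.62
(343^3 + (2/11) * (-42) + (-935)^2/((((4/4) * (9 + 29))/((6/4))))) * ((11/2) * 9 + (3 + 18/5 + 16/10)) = 19482092550461/8360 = 2330393845.75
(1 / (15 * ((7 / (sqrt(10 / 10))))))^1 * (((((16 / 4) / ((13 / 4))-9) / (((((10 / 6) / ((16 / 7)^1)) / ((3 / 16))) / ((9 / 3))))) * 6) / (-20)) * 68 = 1.16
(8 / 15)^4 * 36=16384 / 5625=2.91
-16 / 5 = -3.20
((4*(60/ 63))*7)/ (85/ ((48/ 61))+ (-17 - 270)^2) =1280/ 3958897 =0.00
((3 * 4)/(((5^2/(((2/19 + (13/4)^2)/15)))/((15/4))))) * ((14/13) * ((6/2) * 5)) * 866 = 88465797/4940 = 17908.06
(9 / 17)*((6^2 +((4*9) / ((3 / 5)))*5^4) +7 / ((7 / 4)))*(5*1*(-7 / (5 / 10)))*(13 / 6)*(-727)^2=-27082935870900 / 17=-1593113874758.82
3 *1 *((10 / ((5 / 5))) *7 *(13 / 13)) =210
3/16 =0.19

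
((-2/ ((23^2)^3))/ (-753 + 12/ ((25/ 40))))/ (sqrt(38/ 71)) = 5 * sqrt(2698)/ 10319729858079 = 0.00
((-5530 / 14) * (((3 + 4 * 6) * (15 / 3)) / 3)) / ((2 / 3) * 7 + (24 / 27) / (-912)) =-18237150 / 4787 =-3809.72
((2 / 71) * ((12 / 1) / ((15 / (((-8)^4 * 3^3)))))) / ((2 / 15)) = 1327104 / 71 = 18691.61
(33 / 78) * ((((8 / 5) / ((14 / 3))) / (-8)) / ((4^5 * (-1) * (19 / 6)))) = 99 / 17704960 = 0.00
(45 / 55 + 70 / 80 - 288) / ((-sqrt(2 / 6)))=25195 *sqrt(3) / 88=495.90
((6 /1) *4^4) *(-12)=-18432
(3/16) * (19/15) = 19/80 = 0.24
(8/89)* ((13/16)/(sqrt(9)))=13/534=0.02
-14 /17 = -0.82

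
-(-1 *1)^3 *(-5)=-5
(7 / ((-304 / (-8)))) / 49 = 1 / 266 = 0.00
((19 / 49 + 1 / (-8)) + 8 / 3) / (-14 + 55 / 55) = -265 / 1176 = -0.23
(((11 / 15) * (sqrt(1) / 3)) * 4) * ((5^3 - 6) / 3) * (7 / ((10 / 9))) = 18326 / 75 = 244.35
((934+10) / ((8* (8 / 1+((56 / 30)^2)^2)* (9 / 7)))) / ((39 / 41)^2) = 433908125 / 86160932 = 5.04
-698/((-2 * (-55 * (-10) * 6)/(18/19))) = 1047/10450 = 0.10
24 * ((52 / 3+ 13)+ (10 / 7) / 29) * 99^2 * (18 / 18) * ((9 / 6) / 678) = 15811.32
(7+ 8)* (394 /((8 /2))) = 2955 /2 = 1477.50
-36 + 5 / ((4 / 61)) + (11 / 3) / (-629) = 303763 / 7548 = 40.24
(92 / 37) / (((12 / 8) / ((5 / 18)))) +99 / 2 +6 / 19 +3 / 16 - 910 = -261037721 / 303696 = -859.54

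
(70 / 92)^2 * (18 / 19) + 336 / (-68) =-1501143 / 341734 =-4.39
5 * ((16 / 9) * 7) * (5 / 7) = 400 / 9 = 44.44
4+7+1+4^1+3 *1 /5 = 83 /5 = 16.60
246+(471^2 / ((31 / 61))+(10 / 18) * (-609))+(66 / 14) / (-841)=238943413223 / 547491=436433.50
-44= -44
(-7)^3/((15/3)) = -343/5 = -68.60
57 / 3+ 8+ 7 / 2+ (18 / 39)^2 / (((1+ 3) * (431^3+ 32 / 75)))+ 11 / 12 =382579002965641 / 12177580995996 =31.42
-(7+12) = -19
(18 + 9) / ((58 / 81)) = 2187 / 58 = 37.71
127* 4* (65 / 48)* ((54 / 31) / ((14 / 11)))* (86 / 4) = 35141535 / 1736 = 20242.82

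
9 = 9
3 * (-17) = -51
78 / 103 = 0.76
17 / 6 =2.83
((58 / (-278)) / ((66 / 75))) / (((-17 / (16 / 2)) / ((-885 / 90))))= -85550 / 77979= -1.10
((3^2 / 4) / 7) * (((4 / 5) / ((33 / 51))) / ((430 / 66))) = 459 / 7525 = 0.06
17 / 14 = 1.21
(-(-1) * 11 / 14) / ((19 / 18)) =99 / 133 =0.74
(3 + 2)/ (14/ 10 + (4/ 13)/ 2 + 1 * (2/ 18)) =2925/ 974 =3.00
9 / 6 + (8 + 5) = 29 / 2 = 14.50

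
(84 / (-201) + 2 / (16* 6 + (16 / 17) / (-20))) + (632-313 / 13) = 607.53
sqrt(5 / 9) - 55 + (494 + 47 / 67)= sqrt(5) / 3 + 29460 / 67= 440.45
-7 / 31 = -0.23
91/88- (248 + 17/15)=-327491/1320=-248.10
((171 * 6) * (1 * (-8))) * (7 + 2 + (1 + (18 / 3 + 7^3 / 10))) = -2064312 / 5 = -412862.40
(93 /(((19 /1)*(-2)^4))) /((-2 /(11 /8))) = -1023 /4864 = -0.21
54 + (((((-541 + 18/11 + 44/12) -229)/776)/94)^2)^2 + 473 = 17693945048584441483521616657/33574848288764555197218816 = 527.00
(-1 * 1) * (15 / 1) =-15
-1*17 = -17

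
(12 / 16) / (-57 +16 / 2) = -3 / 196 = -0.02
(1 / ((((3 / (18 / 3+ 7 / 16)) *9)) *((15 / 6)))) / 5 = 103 / 5400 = 0.02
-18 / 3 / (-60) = 1 / 10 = 0.10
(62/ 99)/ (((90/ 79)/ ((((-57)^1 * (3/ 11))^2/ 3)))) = 884089/ 19965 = 44.28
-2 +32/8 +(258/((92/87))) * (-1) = -241.98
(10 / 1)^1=10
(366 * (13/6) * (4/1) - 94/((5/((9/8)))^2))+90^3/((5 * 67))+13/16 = 5344.17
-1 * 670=-670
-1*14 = -14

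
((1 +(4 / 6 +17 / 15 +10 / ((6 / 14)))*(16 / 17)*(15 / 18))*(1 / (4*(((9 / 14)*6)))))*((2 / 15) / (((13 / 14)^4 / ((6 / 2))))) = 426091064 / 589927455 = 0.72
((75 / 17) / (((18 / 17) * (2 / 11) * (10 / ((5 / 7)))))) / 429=25 / 6552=0.00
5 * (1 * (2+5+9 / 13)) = 500 / 13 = 38.46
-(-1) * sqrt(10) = sqrt(10) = 3.16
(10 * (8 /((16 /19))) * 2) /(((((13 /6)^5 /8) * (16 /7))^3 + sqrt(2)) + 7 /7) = 196131696234192486131546943774720 /2622058968643069577175478125668377 - 77214591569260409007416279040 * sqrt(2) /2622058968643069577175478125668377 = 0.07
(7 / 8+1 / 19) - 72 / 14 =-4485 / 1064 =-4.22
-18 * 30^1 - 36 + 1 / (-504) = -290305 / 504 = -576.00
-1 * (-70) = 70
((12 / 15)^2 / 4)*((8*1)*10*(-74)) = -4736 / 5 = -947.20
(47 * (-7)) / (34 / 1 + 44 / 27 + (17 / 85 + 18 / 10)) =-8883 / 1016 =-8.74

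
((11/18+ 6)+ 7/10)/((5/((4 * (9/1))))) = 52.64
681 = 681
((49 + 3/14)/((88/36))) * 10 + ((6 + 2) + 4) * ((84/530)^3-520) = -17305976902251/2865882250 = -6038.62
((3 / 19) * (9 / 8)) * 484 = 3267 / 38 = 85.97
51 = 51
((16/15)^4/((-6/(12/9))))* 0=0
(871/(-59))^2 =758641/3481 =217.94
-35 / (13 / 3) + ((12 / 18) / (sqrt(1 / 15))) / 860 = -105 / 13 + sqrt(15) / 1290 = -8.07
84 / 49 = 12 / 7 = 1.71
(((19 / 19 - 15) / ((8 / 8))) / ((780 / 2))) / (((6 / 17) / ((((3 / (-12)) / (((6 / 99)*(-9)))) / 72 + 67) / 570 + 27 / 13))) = -3343798969 / 14981241600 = -0.22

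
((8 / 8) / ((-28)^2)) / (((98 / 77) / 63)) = 99 / 1568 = 0.06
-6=-6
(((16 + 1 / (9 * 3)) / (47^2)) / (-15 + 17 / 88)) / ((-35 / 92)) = 3505568 / 2720019015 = 0.00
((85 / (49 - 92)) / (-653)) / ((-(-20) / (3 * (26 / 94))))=663 / 5278852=0.00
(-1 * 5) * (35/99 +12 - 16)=1805/99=18.23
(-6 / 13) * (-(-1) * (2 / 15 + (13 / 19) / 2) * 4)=-1084 / 1235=-0.88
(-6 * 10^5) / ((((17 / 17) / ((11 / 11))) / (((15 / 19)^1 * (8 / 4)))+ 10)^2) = -540000000 / 101761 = -5306.55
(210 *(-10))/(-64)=525/16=32.81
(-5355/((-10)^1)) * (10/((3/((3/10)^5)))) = 86751/20000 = 4.34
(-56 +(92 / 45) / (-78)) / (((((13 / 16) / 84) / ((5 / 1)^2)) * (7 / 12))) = -125857280 / 507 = -248239.21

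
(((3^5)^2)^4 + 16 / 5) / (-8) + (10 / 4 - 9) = -60788327295284644281 / 40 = -1519708182382116107.02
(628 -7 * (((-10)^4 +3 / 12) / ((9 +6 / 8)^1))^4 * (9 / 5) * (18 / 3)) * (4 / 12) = -1254983513677154 / 45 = -27888522526158.98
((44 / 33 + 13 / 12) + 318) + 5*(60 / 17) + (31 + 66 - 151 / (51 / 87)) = 36205 / 204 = 177.48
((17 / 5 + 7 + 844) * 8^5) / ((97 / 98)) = 13718519808 / 485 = 28285607.85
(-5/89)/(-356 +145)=5/18779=0.00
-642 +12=-630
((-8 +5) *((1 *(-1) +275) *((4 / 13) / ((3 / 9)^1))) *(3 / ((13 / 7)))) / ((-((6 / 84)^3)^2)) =1559698205184 / 169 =9228983462.63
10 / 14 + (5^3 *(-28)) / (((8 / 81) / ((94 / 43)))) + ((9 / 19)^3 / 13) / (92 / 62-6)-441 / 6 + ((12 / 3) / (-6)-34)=-124924137111301 / 1610356020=-77575.48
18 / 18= 1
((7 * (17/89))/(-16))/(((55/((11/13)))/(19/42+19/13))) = -3553/1443936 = -0.00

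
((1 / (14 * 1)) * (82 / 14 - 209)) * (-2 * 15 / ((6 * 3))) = 1185 / 49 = 24.18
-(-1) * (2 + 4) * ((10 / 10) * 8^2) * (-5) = -1920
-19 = -19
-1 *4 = -4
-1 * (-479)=479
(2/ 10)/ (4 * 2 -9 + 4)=0.07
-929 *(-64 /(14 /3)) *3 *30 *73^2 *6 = 256641229440 /7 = 36663032777.14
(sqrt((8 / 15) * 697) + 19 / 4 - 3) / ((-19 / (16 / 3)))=-32 * sqrt(20910) / 855 - 28 / 57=-5.90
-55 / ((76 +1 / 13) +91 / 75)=-53625 / 75358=-0.71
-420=-420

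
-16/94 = -8/47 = -0.17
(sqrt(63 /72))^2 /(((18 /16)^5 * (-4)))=-0.12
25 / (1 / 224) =5600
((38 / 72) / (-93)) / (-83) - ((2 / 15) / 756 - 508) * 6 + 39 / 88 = 217425749587 / 71323560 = 3048.44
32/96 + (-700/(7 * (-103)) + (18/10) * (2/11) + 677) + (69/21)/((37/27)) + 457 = 5009268658/4401705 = 1138.03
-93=-93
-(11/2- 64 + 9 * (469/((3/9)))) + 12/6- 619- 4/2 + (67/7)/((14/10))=-1295233/98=-13216.66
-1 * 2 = -2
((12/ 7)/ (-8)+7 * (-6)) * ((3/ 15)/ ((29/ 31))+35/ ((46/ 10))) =-7709004/ 23345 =-330.22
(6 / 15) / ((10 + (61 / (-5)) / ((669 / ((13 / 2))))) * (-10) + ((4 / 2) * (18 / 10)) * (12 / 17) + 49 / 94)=-2138124 / 511825169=-0.00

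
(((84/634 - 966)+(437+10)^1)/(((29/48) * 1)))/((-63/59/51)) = 2639591088/64351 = 41018.65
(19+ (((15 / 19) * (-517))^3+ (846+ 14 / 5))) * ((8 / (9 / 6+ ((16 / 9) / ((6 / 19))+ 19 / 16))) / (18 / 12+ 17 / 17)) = -16118090782898688 / 616109675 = -26161073.97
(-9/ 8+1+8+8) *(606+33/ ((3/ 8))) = 44069/ 4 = 11017.25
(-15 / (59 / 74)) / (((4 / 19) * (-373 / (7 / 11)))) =73815 / 484154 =0.15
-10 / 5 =-2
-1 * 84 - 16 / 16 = -85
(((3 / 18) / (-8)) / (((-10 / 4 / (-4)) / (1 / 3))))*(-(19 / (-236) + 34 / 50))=393 / 59000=0.01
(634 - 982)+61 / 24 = -8291 / 24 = -345.46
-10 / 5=-2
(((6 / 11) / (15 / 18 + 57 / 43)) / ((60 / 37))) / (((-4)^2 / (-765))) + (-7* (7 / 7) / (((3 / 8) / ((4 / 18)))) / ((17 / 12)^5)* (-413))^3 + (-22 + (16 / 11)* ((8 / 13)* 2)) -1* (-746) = 98731188139179675576251046763863 / 3647917735612933403651888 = 27065080.77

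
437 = 437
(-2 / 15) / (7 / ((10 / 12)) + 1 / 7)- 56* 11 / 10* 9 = -2486554 / 4485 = -554.42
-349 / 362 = -0.96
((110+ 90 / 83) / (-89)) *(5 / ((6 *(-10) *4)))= 2305 / 88644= 0.03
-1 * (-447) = 447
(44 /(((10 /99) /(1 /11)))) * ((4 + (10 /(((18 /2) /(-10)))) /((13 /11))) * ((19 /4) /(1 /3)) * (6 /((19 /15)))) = -187704 /13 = -14438.77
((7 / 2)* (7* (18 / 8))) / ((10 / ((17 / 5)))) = 7497 / 400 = 18.74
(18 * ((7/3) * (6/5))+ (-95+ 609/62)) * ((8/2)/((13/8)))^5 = -180875165696/57550415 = -3142.90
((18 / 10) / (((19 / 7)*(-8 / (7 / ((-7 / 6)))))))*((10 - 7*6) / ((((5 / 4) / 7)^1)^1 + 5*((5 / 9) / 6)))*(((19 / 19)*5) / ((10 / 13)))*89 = -661267152 / 46075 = -14351.97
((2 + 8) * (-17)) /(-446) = 85 /223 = 0.38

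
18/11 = 1.64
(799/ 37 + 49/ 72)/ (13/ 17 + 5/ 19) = 19167143/ 884448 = 21.67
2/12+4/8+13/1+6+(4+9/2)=169/6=28.17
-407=-407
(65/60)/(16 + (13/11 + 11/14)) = 1001/16602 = 0.06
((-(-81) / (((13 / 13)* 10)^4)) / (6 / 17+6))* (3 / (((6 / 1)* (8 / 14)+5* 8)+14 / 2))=1071 / 14120000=0.00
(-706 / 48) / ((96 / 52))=-4589 / 576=-7.97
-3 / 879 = -1 / 293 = -0.00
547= 547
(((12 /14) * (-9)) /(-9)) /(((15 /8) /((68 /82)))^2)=147968 /882525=0.17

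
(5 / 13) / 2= 5 / 26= 0.19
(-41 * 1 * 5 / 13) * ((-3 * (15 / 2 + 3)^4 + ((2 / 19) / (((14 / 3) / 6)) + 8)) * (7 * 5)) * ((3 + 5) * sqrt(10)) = 6116932475 * sqrt(10) / 38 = 509037866.17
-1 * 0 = 0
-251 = -251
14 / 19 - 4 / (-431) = 6110 / 8189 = 0.75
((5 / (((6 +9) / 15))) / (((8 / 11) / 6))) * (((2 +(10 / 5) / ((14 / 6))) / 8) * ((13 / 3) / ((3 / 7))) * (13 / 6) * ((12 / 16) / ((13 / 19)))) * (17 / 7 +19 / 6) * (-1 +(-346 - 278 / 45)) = -50738005175 / 72576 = -699101.70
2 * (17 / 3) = 34 / 3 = 11.33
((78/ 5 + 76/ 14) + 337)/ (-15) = -4177/ 175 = -23.87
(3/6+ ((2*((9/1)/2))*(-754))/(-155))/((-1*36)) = -13727/11160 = -1.23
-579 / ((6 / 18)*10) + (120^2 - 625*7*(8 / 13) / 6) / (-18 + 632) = -18076601 / 119730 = -150.98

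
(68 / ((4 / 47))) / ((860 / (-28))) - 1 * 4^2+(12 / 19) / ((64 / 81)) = -2693787 / 65360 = -41.21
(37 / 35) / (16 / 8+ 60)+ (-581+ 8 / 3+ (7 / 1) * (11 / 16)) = -29868077 / 52080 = -573.50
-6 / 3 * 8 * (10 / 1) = -160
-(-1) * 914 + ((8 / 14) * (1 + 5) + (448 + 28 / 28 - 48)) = 9229 / 7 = 1318.43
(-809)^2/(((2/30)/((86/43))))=19634430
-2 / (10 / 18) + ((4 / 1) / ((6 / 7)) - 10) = -134 / 15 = -8.93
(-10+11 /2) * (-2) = 9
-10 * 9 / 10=-9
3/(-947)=-3/947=-0.00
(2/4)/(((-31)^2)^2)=1/1847042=0.00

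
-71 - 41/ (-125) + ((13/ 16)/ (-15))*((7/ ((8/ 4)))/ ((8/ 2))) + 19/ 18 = -10031593/ 144000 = -69.66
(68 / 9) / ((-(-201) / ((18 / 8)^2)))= 51 / 268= 0.19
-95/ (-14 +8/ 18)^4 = -623295/ 221533456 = -0.00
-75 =-75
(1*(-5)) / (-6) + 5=35 / 6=5.83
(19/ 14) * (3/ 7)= 57/ 98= 0.58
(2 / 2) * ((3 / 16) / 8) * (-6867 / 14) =-2943 / 256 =-11.50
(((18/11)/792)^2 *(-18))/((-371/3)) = 27/43454488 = 0.00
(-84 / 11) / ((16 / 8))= -42 / 11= -3.82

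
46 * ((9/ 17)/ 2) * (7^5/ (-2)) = -3479049/ 34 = -102324.97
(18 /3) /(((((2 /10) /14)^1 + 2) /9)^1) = 1260 /47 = 26.81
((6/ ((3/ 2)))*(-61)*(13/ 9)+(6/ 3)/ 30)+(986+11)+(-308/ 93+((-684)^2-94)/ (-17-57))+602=-262090529/ 51615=-5077.80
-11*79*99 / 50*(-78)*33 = 110721897 / 25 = 4428875.88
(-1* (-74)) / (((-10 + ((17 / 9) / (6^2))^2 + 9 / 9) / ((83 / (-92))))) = 161190648 / 21723385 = 7.42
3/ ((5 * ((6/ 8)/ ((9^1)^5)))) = 236196/ 5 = 47239.20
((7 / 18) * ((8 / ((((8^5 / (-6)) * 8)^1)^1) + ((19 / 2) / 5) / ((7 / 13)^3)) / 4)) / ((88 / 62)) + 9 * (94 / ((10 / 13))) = 13996323221753 / 12716605440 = 1100.63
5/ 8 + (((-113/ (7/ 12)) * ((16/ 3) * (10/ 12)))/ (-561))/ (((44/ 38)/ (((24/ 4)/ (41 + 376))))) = 92813905/ 144105192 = 0.64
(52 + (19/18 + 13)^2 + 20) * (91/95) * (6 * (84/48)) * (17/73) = 945772373/1497960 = 631.37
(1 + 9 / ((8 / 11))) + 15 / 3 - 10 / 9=1243 / 72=17.26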